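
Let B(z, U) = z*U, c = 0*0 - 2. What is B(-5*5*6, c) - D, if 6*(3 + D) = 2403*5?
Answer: -3399/2 ≈ -1699.5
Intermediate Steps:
c = -2 (c = 0 - 2 = -2)
B(z, U) = U*z
D = 3999/2 (D = -3 + (2403*5)/6 = -3 + (⅙)*12015 = -3 + 4005/2 = 3999/2 ≈ 1999.5)
B(-5*5*6, c) - D = -2*(-5*5)*6 - 1*3999/2 = -(-50)*6 - 3999/2 = -2*(-150) - 3999/2 = 300 - 3999/2 = -3399/2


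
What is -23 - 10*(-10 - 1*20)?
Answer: 277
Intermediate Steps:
-23 - 10*(-10 - 1*20) = -23 - 10*(-10 - 20) = -23 - 10*(-30) = -23 + 300 = 277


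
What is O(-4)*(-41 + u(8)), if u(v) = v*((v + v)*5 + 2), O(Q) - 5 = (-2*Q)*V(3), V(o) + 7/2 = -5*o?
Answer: -87945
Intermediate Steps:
V(o) = -7/2 - 5*o
O(Q) = 5 + 37*Q (O(Q) = 5 + (-2*Q)*(-7/2 - 5*3) = 5 + (-2*Q)*(-7/2 - 15) = 5 - 2*Q*(-37/2) = 5 + 37*Q)
u(v) = v*(2 + 10*v) (u(v) = v*((2*v)*5 + 2) = v*(10*v + 2) = v*(2 + 10*v))
O(-4)*(-41 + u(8)) = (5 + 37*(-4))*(-41 + 2*8*(1 + 5*8)) = (5 - 148)*(-41 + 2*8*(1 + 40)) = -143*(-41 + 2*8*41) = -143*(-41 + 656) = -143*615 = -87945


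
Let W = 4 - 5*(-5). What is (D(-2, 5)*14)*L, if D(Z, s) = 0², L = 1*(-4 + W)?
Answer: 0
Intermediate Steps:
W = 29 (W = 4 + 25 = 29)
L = 25 (L = 1*(-4 + 29) = 1*25 = 25)
D(Z, s) = 0
(D(-2, 5)*14)*L = (0*14)*25 = 0*25 = 0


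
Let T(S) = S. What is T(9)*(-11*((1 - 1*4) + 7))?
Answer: -396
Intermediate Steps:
T(9)*(-11*((1 - 1*4) + 7)) = 9*(-11*((1 - 1*4) + 7)) = 9*(-11*((1 - 4) + 7)) = 9*(-11*(-3 + 7)) = 9*(-11*4) = 9*(-44) = -396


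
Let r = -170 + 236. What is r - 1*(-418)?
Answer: 484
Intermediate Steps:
r = 66
r - 1*(-418) = 66 - 1*(-418) = 66 + 418 = 484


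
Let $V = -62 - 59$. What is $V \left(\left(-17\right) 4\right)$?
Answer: $8228$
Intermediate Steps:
$V = -121$
$V \left(\left(-17\right) 4\right) = - 121 \left(\left(-17\right) 4\right) = \left(-121\right) \left(-68\right) = 8228$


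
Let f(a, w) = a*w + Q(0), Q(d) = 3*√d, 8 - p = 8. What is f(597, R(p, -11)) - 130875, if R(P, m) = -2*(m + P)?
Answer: -117741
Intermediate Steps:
p = 0 (p = 8 - 1*8 = 8 - 8 = 0)
R(P, m) = -2*P - 2*m (R(P, m) = -2*(P + m) = -2*P - 2*m)
f(a, w) = a*w (f(a, w) = a*w + 3*√0 = a*w + 3*0 = a*w + 0 = a*w)
f(597, R(p, -11)) - 130875 = 597*(-2*0 - 2*(-11)) - 130875 = 597*(0 + 22) - 130875 = 597*22 - 130875 = 13134 - 130875 = -117741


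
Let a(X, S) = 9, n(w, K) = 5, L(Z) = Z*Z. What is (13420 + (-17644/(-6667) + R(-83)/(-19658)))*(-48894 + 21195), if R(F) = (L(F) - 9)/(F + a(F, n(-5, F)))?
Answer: -901454703835143528/2424607891 ≈ -3.7179e+8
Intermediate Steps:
L(Z) = Z**2
R(F) = (-9 + F**2)/(9 + F) (R(F) = (F**2 - 9)/(F + 9) = (-9 + F**2)/(9 + F))
(13420 + (-17644/(-6667) + R(-83)/(-19658)))*(-48894 + 21195) = (13420 + (-17644/(-6667) + ((-9 + (-83)**2)/(9 - 83))/(-19658)))*(-48894 + 21195) = (13420 + (-17644*(-1/6667) + ((-9 + 6889)/(-74))*(-1/19658)))*(-27699) = (13420 + (17644/6667 - 1/74*6880*(-1/19658)))*(-27699) = (13420 + (17644/6667 - 3440/37*(-1/19658)))*(-27699) = (13420 + (17644/6667 + 1720/363673))*(-27699) = (13420 + 6428113652/2424607891)*(-27699) = (32544666010872/2424607891)*(-27699) = -901454703835143528/2424607891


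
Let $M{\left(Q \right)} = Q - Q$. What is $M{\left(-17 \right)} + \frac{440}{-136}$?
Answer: $- \frac{55}{17} \approx -3.2353$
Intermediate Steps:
$M{\left(Q \right)} = 0$
$M{\left(-17 \right)} + \frac{440}{-136} = 0 + \frac{440}{-136} = 0 + 440 \left(- \frac{1}{136}\right) = 0 - \frac{55}{17} = - \frac{55}{17}$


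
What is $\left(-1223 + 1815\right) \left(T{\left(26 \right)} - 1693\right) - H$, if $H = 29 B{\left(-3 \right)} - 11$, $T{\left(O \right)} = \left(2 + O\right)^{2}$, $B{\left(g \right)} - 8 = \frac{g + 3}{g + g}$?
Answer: $-538349$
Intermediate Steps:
$B{\left(g \right)} = 8 + \frac{3 + g}{2 g}$ ($B{\left(g \right)} = 8 + \frac{g + 3}{g + g} = 8 + \frac{3 + g}{2 g}$)
$H = 221$ ($H = 29 \frac{3 + 17 \left(-3\right)}{2 \left(-3\right)} - 11 = 29 \cdot \frac{1}{2} \left(- \frac{1}{3}\right) \left(3 - 51\right) - 11 = 29 \cdot \frac{1}{2} \left(- \frac{1}{3}\right) \left(-48\right) - 11 = 29 \cdot 8 - 11 = 232 - 11 = 221$)
$\left(-1223 + 1815\right) \left(T{\left(26 \right)} - 1693\right) - H = \left(-1223 + 1815\right) \left(\left(2 + 26\right)^{2} - 1693\right) - 221 = 592 \left(28^{2} - 1693\right) - 221 = 592 \left(784 - 1693\right) - 221 = 592 \left(-909\right) - 221 = -538128 - 221 = -538349$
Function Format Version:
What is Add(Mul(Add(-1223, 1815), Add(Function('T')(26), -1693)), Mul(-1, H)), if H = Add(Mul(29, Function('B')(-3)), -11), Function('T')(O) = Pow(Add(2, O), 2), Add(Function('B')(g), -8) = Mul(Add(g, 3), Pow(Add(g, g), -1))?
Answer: -538349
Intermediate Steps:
Function('B')(g) = Add(8, Mul(Rational(1, 2), Pow(g, -1), Add(3, g))) (Function('B')(g) = Add(8, Mul(Add(g, 3), Pow(Add(g, g), -1))) = Add(8, Mul(Add(3, g), Pow(Mul(2, g), -1))) = Add(8, Mul(Add(3, g), Mul(Rational(1, 2), Pow(g, -1)))) = Add(8, Mul(Rational(1, 2), Pow(g, -1), Add(3, g))))
H = 221 (H = Add(Mul(29, Mul(Rational(1, 2), Pow(-3, -1), Add(3, Mul(17, -3)))), -11) = Add(Mul(29, Mul(Rational(1, 2), Rational(-1, 3), Add(3, -51))), -11) = Add(Mul(29, Mul(Rational(1, 2), Rational(-1, 3), -48)), -11) = Add(Mul(29, 8), -11) = Add(232, -11) = 221)
Add(Mul(Add(-1223, 1815), Add(Function('T')(26), -1693)), Mul(-1, H)) = Add(Mul(Add(-1223, 1815), Add(Pow(Add(2, 26), 2), -1693)), Mul(-1, 221)) = Add(Mul(592, Add(Pow(28, 2), -1693)), -221) = Add(Mul(592, Add(784, -1693)), -221) = Add(Mul(592, -909), -221) = Add(-538128, -221) = -538349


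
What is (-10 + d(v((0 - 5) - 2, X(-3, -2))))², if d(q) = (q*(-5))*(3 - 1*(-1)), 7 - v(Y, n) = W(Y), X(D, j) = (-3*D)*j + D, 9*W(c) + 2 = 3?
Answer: 1768900/81 ≈ 21838.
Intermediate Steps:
W(c) = ⅑ (W(c) = -2/9 + (⅑)*3 = -2/9 + ⅓ = ⅑)
X(D, j) = D - 3*D*j (X(D, j) = -3*D*j + D = D - 3*D*j)
v(Y, n) = 62/9 (v(Y, n) = 7 - 1*⅑ = 7 - ⅑ = 62/9)
d(q) = -20*q (d(q) = (-5*q)*(3 + 1) = -5*q*4 = -20*q)
(-10 + d(v((0 - 5) - 2, X(-3, -2))))² = (-10 - 20*62/9)² = (-10 - 1240/9)² = (-1330/9)² = 1768900/81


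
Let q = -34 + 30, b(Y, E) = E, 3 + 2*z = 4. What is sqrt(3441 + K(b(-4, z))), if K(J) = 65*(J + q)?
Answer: sqrt(12854)/2 ≈ 56.688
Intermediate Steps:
z = 1/2 (z = -3/2 + (1/2)*4 = -3/2 + 2 = 1/2 ≈ 0.50000)
q = -4
K(J) = -260 + 65*J (K(J) = 65*(J - 4) = 65*(-4 + J) = -260 + 65*J)
sqrt(3441 + K(b(-4, z))) = sqrt(3441 + (-260 + 65*(1/2))) = sqrt(3441 + (-260 + 65/2)) = sqrt(3441 - 455/2) = sqrt(6427/2) = sqrt(12854)/2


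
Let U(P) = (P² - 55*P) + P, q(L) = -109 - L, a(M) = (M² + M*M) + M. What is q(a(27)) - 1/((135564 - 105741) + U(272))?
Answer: -142055687/89119 ≈ -1594.0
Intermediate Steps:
a(M) = M + 2*M² (a(M) = (M² + M²) + M = 2*M² + M = M + 2*M²)
U(P) = P² - 54*P
q(a(27)) - 1/((135564 - 105741) + U(272)) = (-109 - 27*(1 + 2*27)) - 1/((135564 - 105741) + 272*(-54 + 272)) = (-109 - 27*(1 + 54)) - 1/(29823 + 272*218) = (-109 - 27*55) - 1/(29823 + 59296) = (-109 - 1*1485) - 1/89119 = (-109 - 1485) - 1*1/89119 = -1594 - 1/89119 = -142055687/89119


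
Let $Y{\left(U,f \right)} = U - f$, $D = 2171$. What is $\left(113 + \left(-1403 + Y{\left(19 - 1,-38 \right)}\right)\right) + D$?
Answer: $937$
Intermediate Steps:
$\left(113 + \left(-1403 + Y{\left(19 - 1,-38 \right)}\right)\right) + D = \left(113 + \left(-1403 + \left(\left(19 - 1\right) - -38\right)\right)\right) + 2171 = \left(113 + \left(-1403 + \left(\left(19 - 1\right) + 38\right)\right)\right) + 2171 = \left(113 + \left(-1403 + \left(18 + 38\right)\right)\right) + 2171 = \left(113 + \left(-1403 + 56\right)\right) + 2171 = \left(113 - 1347\right) + 2171 = -1234 + 2171 = 937$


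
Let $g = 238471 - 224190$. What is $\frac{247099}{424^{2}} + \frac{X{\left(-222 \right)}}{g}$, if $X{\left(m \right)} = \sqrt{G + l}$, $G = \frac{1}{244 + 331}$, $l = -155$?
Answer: $\frac{247099}{179776} + \frac{2 i \sqrt{512463}}{1642315} \approx 1.3745 + 0.00087178 i$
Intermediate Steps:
$G = \frac{1}{575} \approx 0.0017391$
$g = 14281$ ($g = 238471 - 224190 = 14281$)
$X{\left(m \right)} = \frac{2 i \sqrt{512463}}{115}$ ($X{\left(m \right)} = \sqrt{\frac{1}{575} - 155} = \sqrt{- \frac{89124}{575}} = \frac{2 i \sqrt{512463}}{115}$)
$\frac{247099}{424^{2}} + \frac{X{\left(-222 \right)}}{g} = \frac{247099}{424^{2}} + \frac{\frac{2}{115} i \sqrt{512463}}{14281} = \frac{247099}{179776} + \frac{2 i \sqrt{512463}}{115} \cdot \frac{1}{14281} = 247099 \cdot \frac{1}{179776} + \frac{2 i \sqrt{512463}}{1642315} = \frac{247099}{179776} + \frac{2 i \sqrt{512463}}{1642315}$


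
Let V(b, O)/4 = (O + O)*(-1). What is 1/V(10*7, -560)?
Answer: 1/4480 ≈ 0.00022321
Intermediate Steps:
V(b, O) = -8*O (V(b, O) = 4*((O + O)*(-1)) = 4*((2*O)*(-1)) = 4*(-2*O) = -8*O)
1/V(10*7, -560) = 1/(-8*(-560)) = 1/4480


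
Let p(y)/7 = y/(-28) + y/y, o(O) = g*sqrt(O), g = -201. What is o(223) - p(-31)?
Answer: -59/4 - 201*sqrt(223) ≈ -3016.3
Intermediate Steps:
o(O) = -201*sqrt(O)
p(y) = 7 - y/4 (p(y) = 7*(y/(-28) + y/y) = 7*(y*(-1/28) + 1) = 7*(-y/28 + 1) = 7*(1 - y/28) = 7 - y/4)
o(223) - p(-31) = -201*sqrt(223) - (7 - 1/4*(-31)) = -201*sqrt(223) - (7 + 31/4) = -201*sqrt(223) - 1*59/4 = -201*sqrt(223) - 59/4 = -59/4 - 201*sqrt(223)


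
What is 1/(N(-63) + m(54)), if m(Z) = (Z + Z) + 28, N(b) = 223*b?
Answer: -1/13913 ≈ -7.1875e-5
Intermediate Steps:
m(Z) = 28 + 2*Z (m(Z) = 2*Z + 28 = 28 + 2*Z)
1/(N(-63) + m(54)) = 1/(223*(-63) + (28 + 2*54)) = 1/(-14049 + (28 + 108)) = 1/(-14049 + 136) = 1/(-13913) = -1/13913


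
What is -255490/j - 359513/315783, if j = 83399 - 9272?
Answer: -35776339607/7802682147 ≈ -4.5851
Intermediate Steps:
j = 74127
-255490/j - 359513/315783 = -255490/74127 - 359513/315783 = -35776339607/7802682147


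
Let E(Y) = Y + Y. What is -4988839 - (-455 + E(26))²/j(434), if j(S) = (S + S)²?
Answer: -3911249945/784 ≈ -4.9888e+6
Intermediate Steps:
E(Y) = 2*Y
j(S) = 4*S² (j(S) = (2*S)² = 4*S²)
-4988839 - (-455 + E(26))²/j(434) = -4988839 - (-455 + 2*26)²/(4*434²) = -4988839 - (-455 + 52)²/(4*188356) = -4988839 - (-403)²/753424 = -4988839 - 162409/753424 = -4988839 - 1*169/784 = -4988839 - 169/784 = -3911249945/784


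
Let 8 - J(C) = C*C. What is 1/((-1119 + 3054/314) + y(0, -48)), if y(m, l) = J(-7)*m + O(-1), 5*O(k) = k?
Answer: -785/870937 ≈ -0.00090133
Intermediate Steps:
O(k) = k/5
J(C) = 8 - C² (J(C) = 8 - C*C = 8 - C²)
y(m, l) = -⅕ - 41*m (y(m, l) = (8 - 1*(-7)²)*m + (⅕)*(-1) = (8 - 1*49)*m - ⅕ = (8 - 49)*m - ⅕ = -41*m - ⅕ = -⅕ - 41*m)
1/((-1119 + 3054/314) + y(0, -48)) = 1/((-1119 + 3054/314) + (-⅕ - 41*0)) = 1/((-1119 + 3054*(1/314)) + (-⅕ + 0)) = 1/((-1119 + 1527/157) - ⅕) = 1/(-174156/157 - ⅕) = 1/(-870937/785) = -785/870937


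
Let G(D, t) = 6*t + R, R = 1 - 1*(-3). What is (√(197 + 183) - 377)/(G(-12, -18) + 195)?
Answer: -29/7 + 2*√95/91 ≈ -3.9286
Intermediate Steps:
R = 4 (R = 1 + 3 = 4)
G(D, t) = 4 + 6*t (G(D, t) = 6*t + 4 = 4 + 6*t)
(√(197 + 183) - 377)/(G(-12, -18) + 195) = (√(197 + 183) - 377)/((4 + 6*(-18)) + 195) = (√380 - 377)/((4 - 108) + 195) = (2*√95 - 377)/(-104 + 195) = (-377 + 2*√95)/91 = (-377 + 2*√95)*(1/91) = -29/7 + 2*√95/91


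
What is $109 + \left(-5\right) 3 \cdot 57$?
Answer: $-746$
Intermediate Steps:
$109 + \left(-5\right) 3 \cdot 57 = 109 - 855 = -746$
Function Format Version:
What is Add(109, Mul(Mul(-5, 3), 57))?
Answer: -746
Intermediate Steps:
Add(109, Mul(Mul(-5, 3), 57)) = Add(109, Mul(-15, 57)) = Add(109, -855) = -746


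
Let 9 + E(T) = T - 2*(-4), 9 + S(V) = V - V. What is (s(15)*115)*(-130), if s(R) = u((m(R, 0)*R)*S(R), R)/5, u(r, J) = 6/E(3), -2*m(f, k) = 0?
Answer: -8970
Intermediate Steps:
S(V) = -9 (S(V) = -9 + (V - V) = -9 + 0 = -9)
m(f, k) = 0 (m(f, k) = -½*0 = 0)
E(T) = -1 + T (E(T) = -9 + (T - 2*(-4)) = -9 + (T + 8) = -9 + (8 + T) = -1 + T)
u(r, J) = 3 (u(r, J) = 6/(-1 + 3) = 6/2 = 6*(½) = 3)
s(R) = ⅗ (s(R) = 3/5 = 3*(⅕) = ⅗)
(s(15)*115)*(-130) = ((⅗)*115)*(-130) = 69*(-130) = -8970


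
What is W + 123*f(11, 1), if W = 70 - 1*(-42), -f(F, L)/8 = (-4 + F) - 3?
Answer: -3824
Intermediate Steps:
f(F, L) = 56 - 8*F (f(F, L) = -8*((-4 + F) - 3) = -8*(-7 + F) = 56 - 8*F)
W = 112 (W = 70 + 42 = 112)
W + 123*f(11, 1) = 112 + 123*(56 - 8*11) = 112 + 123*(56 - 88) = 112 + 123*(-32) = 112 - 3936 = -3824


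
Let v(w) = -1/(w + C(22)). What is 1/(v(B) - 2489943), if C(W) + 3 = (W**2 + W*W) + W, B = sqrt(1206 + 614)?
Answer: -93118984119/231860962768737284 - sqrt(455)/3014192515993584692 ≈ -4.0162e-7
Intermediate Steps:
B = 2*sqrt(455) (B = sqrt(1820) = 2*sqrt(455) ≈ 42.661)
C(W) = -3 + W + 2*W**2 (C(W) = -3 + ((W**2 + W*W) + W) = -3 + ((W**2 + W**2) + W) = -3 + (2*W**2 + W) = -3 + (W + 2*W**2) = -3 + W + 2*W**2)
v(w) = -1/(987 + w) (v(w) = -1/(w + (-3 + 22 + 2*22**2)) = -1/(w + (-3 + 22 + 2*484)) = -1/(w + (-3 + 22 + 968)) = -1/(w + 987) = -1/(987 + w))
1/(v(B) - 2489943) = 1/(-1/(987 + 2*sqrt(455)) - 2489943) = 1/(-2489943 - 1/(987 + 2*sqrt(455)))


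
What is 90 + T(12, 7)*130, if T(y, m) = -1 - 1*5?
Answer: -690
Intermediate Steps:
T(y, m) = -6 (T(y, m) = -1 - 5 = -6)
90 + T(12, 7)*130 = 90 - 6*130 = 90 - 780 = -690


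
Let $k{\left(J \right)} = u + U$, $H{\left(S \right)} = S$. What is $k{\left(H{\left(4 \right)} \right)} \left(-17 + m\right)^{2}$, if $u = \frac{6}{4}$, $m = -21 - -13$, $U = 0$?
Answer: $\frac{1875}{2} \approx 937.5$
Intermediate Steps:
$m = -8$ ($m = -21 + 13 = -8$)
$u = \frac{3}{2}$ ($u = 6 \cdot \frac{1}{4} = \frac{3}{2} \approx 1.5$)
$k{\left(J \right)} = \frac{3}{2}$ ($k{\left(J \right)} = \frac{3}{2} + 0 = \frac{3}{2}$)
$k{\left(H{\left(4 \right)} \right)} \left(-17 + m\right)^{2} = \frac{3 \left(-17 - 8\right)^{2}}{2} = \frac{3 \left(-25\right)^{2}}{2} = \frac{3}{2} \cdot 625 = \frac{1875}{2}$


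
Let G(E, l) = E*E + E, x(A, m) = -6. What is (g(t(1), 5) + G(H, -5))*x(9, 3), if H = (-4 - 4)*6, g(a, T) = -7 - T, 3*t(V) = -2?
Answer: -13464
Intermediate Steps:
t(V) = -2/3 (t(V) = (1/3)*(-2) = -2/3)
H = -48 (H = -8*6 = -48)
G(E, l) = E + E**2 (G(E, l) = E**2 + E = E + E**2)
(g(t(1), 5) + G(H, -5))*x(9, 3) = ((-7 - 1*5) - 48*(1 - 48))*(-6) = ((-7 - 5) - 48*(-47))*(-6) = (-12 + 2256)*(-6) = 2244*(-6) = -13464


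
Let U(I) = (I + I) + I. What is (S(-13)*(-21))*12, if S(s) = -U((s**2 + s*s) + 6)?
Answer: 260064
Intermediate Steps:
U(I) = 3*I (U(I) = 2*I + I = 3*I)
S(s) = -18 - 6*s**2 (S(s) = -3*((s**2 + s*s) + 6) = -3*((s**2 + s**2) + 6) = -3*(2*s**2 + 6) = -3*(6 + 2*s**2) = -(18 + 6*s**2) = -18 - 6*s**2)
(S(-13)*(-21))*12 = ((-18 - 6*(-13)**2)*(-21))*12 = ((-18 - 6*169)*(-21))*12 = ((-18 - 1014)*(-21))*12 = -1032*(-21)*12 = 21672*12 = 260064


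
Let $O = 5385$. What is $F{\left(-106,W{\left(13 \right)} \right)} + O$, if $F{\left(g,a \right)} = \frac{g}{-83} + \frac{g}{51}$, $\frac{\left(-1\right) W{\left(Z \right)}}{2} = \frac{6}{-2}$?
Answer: $\frac{22791313}{4233} \approx 5384.2$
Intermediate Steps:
$W{\left(Z \right)} = 6$ ($W{\left(Z \right)} = - 2 \frac{6}{-2} = - 2 \cdot 6 \left(- \frac{1}{2}\right) = \left(-2\right) \left(-3\right) = 6$)
$F{\left(g,a \right)} = \frac{32 g}{4233}$ ($F{\left(g,a \right)} = g \left(- \frac{1}{83}\right) + g \frac{1}{51} = - \frac{g}{83} + \frac{g}{51} = \frac{32 g}{4233}$)
$F{\left(-106,W{\left(13 \right)} \right)} + O = \frac{32}{4233} \left(-106\right) + 5385 = - \frac{3392}{4233} + 5385 = \frac{22791313}{4233}$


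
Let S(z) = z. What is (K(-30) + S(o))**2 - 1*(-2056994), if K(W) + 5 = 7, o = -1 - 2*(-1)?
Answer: 2057003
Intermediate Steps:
o = 1 (o = -1 + 2 = 1)
K(W) = 2 (K(W) = -5 + 7 = 2)
(K(-30) + S(o))**2 - 1*(-2056994) = (2 + 1)**2 - 1*(-2056994) = 3**2 + 2056994 = 9 + 2056994 = 2057003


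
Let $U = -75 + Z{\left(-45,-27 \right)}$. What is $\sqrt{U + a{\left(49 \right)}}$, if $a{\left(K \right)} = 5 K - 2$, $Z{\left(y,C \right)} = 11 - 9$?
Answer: $\sqrt{170} \approx 13.038$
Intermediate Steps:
$Z{\left(y,C \right)} = 2$ ($Z{\left(y,C \right)} = 11 - 9 = 2$)
$U = -73$ ($U = -75 + 2 = -73$)
$a{\left(K \right)} = -2 + 5 K$
$\sqrt{U + a{\left(49 \right)}} = \sqrt{-73 + \left(-2 + 5 \cdot 49\right)} = \sqrt{-73 + \left(-2 + 245\right)} = \sqrt{-73 + 243} = \sqrt{170}$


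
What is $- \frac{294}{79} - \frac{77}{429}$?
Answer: $- \frac{12019}{3081} \approx -3.901$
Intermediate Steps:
$- \frac{294}{79} - \frac{77}{429} = \left(-294\right) \frac{1}{79} - \frac{7}{39} = - \frac{294}{79} - \frac{7}{39} = - \frac{12019}{3081}$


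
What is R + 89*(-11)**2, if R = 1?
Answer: 10770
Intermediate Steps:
R + 89*(-11)**2 = 1 + 89*(-11)**2 = 1 + 89*121 = 1 + 10769 = 10770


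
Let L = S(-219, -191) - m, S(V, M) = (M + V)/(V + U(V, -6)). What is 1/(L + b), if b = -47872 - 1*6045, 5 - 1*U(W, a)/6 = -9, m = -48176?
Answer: -27/154925 ≈ -0.00017428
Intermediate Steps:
U(W, a) = 84 (U(W, a) = 30 - 6*(-9) = 30 + 54 = 84)
S(V, M) = (M + V)/(84 + V) (S(V, M) = (M + V)/(V + 84) = (M + V)/(84 + V))
b = -53917 (b = -47872 - 6045 = -53917)
L = 1300834/27 (L = (-191 - 219)/(84 - 219) - 1*(-48176) = -410/(-135) + 48176 = -1/135*(-410) + 48176 = 82/27 + 48176 = 1300834/27 ≈ 48179.)
1/(L + b) = 1/(1300834/27 - 53917) = 1/(-154925/27) = -27/154925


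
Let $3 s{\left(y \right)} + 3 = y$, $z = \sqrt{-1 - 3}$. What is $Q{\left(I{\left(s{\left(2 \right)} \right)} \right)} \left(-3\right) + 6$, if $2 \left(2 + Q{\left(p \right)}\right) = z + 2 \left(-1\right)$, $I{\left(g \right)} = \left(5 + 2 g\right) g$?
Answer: $15 - 3 i \approx 15.0 - 3.0 i$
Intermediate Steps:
$z = 2 i$ ($z = \sqrt{-4} = 2 i \approx 2.0 i$)
$s{\left(y \right)} = -1 + \frac{y}{3}$
$I{\left(g \right)} = g \left(5 + 2 g\right)$
$Q{\left(p \right)} = -3 + i$ ($Q{\left(p \right)} = -2 + \frac{2 i + 2 \left(-1\right)}{2} = -2 + \frac{2 i - 2}{2} = -2 + \frac{-2 + 2 i}{2} = -2 - \left(1 - i\right) = -3 + i$)
$Q{\left(I{\left(s{\left(2 \right)} \right)} \right)} \left(-3\right) + 6 = \left(-3 + i\right) \left(-3\right) + 6 = \left(9 - 3 i\right) + 6 = 15 - 3 i$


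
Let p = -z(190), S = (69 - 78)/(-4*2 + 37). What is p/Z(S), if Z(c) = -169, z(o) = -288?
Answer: -288/169 ≈ -1.7041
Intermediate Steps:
S = -9/29 (S = -9/(-8 + 37) = -9/29 ≈ -0.31034)
p = 288 (p = -1*(-288) = 288)
p/Z(S) = 288/(-169) = 288*(-1/169) = -288/169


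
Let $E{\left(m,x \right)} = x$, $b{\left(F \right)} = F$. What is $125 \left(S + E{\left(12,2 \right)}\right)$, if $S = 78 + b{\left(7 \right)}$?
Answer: $10875$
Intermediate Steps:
$S = 85$ ($S = 78 + 7 = 85$)
$125 \left(S + E{\left(12,2 \right)}\right) = 125 \left(85 + 2\right) = 125 \cdot 87 = 10875$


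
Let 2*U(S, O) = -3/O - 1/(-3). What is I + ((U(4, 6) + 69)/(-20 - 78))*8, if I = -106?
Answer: -16409/147 ≈ -111.63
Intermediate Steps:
U(S, O) = ⅙ - 3/(2*O) (U(S, O) = (-3/O - 1/(-3))/2 = (-3/O - 1*(-⅓))/2 = (-3/O + ⅓)/2 = (⅓ - 3/O)/2 = ⅙ - 3/(2*O))
I + ((U(4, 6) + 69)/(-20 - 78))*8 = -106 + (((⅙)*(-9 + 6)/6 + 69)/(-20 - 78))*8 = -106 + (((⅙)*(⅙)*(-3) + 69)/(-98))*8 = -106 + ((-1/12 + 69)*(-1/98))*8 = -106 + ((827/12)*(-1/98))*8 = -106 - 827/1176*8 = -106 - 827/147 = -16409/147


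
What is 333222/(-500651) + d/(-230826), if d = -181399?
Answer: 13901289377/115563267726 ≈ 0.12029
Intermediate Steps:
333222/(-500651) + d/(-230826) = 333222/(-500651) - 181399/(-230826) = 333222*(-1/500651) - 181399*(-1/230826) = -333222/500651 + 181399/230826 = 13901289377/115563267726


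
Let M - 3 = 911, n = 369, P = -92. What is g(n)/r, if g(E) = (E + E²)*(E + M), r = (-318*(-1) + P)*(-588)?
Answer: -29194665/22148 ≈ -1318.2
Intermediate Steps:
r = -132888 (r = (-318*(-1) - 92)*(-588) = (318 - 92)*(-588) = 226*(-588) = -132888)
M = 914 (M = 3 + 911 = 914)
g(E) = (914 + E)*(E + E²) (g(E) = (E + E²)*(E + 914) = (E + E²)*(914 + E) = (914 + E)*(E + E²))
g(n)/r = (369*(914 + 369² + 915*369))/(-132888) = (369*(914 + 136161 + 337635))*(-1/132888) = (369*474710)*(-1/132888) = 175167990*(-1/132888) = -29194665/22148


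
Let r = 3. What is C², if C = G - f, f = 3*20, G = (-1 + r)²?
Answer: 3136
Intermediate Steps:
G = 4 (G = (-1 + 3)² = 2² = 4)
f = 60
C = -56 (C = 4 - 1*60 = 4 - 60 = -56)
C² = (-56)² = 3136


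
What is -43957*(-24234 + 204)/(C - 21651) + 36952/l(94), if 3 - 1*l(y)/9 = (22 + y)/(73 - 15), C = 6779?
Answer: -4478515123/66924 ≈ -66919.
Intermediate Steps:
l(y) = 684/29 - 9*y/58 (l(y) = 27 - 9*(22 + y)/(73 - 15) = 27 - 9*(22 + y)/58 = 27 - 9*(11/29 + y/58) = 27 + (-99/29 - 9*y/58) = 684/29 - 9*y/58)
-43957*(-24234 + 204)/(C - 21651) + 36952/l(94) = -43957*(-24234 + 204)/(6779 - 21651) + 36952/(684/29 - 9/58*94) = -43957/((-14872/(-24030))) + 36952/(684/29 - 423/29) = -43957/((-14872*(-1/24030))) + 36952/9 = -43957/7436/12015 + 36952*(⅑) = -43957*12015/7436 + 36952/9 = -528143355/7436 + 36952/9 = -4478515123/66924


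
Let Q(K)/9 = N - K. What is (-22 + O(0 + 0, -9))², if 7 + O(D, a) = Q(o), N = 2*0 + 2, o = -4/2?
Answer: 49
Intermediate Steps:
o = -2 (o = -4*½ = -2)
N = 2 (N = 0 + 2 = 2)
Q(K) = 18 - 9*K (Q(K) = 9*(2 - K) = 18 - 9*K)
O(D, a) = 29 (O(D, a) = -7 + (18 - 9*(-2)) = -7 + (18 + 18) = -7 + 36 = 29)
(-22 + O(0 + 0, -9))² = (-22 + 29)² = 7² = 49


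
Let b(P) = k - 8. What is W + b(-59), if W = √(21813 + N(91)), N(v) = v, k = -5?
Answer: 135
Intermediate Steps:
b(P) = -13 (b(P) = -5 - 8 = -13)
W = 148 (W = √(21813 + 91) = √21904 = 148)
W + b(-59) = 148 - 13 = 135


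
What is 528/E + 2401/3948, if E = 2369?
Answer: 1110359/1336116 ≈ 0.83103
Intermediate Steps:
528/E + 2401/3948 = 528/2369 + 2401/3948 = 528*(1/2369) + 2401*(1/3948) = 528/2369 + 343/564 = 1110359/1336116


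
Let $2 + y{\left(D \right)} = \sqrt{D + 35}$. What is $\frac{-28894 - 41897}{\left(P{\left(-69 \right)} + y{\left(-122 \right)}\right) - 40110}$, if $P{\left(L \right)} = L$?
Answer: $\frac{2844453171}{1614512848} + \frac{70791 i \sqrt{87}}{1614512848} \approx 1.7618 + 0.00040897 i$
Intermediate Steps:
$y{\left(D \right)} = -2 + \sqrt{35 + D}$ ($y{\left(D \right)} = -2 + \sqrt{D + 35} = -2 + \sqrt{35 + D}$)
$\frac{-28894 - 41897}{\left(P{\left(-69 \right)} + y{\left(-122 \right)}\right) - 40110} = \frac{-28894 - 41897}{\left(-69 - \left(2 - \sqrt{35 - 122}\right)\right) - 40110} = - \frac{70791}{\left(-69 - \left(2 - \sqrt{-87}\right)\right) - 40110} = - \frac{70791}{\left(-69 - \left(2 - i \sqrt{87}\right)\right) - 40110} = - \frac{70791}{\left(-71 + i \sqrt{87}\right) - 40110} = - \frac{70791}{-40181 + i \sqrt{87}}$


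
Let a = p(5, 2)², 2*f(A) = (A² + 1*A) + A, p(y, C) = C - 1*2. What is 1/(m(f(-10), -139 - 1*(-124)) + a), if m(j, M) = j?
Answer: 1/40 ≈ 0.025000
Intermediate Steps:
p(y, C) = -2 + C (p(y, C) = C - 2 = -2 + C)
f(A) = A + A²/2 (f(A) = ((A² + 1*A) + A)/2 = ((A² + A) + A)/2 = ((A + A²) + A)/2 = (A² + 2*A)/2 = A + A²/2)
a = 0 (a = (-2 + 2)² = 0² = 0)
1/(m(f(-10), -139 - 1*(-124)) + a) = 1/((½)*(-10)*(2 - 10) + 0) = 1/((½)*(-10)*(-8) + 0) = 1/(40 + 0) = 1/40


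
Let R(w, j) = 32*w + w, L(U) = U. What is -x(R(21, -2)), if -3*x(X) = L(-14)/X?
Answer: -2/297 ≈ -0.0067340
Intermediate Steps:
R(w, j) = 33*w
x(X) = 14/(3*X) (x(X) = -(-14)/(3*X) = 14/(3*X))
-x(R(21, -2)) = -14/(3*(33*21)) = -14/(3*693) = -1*2/297 = -2/297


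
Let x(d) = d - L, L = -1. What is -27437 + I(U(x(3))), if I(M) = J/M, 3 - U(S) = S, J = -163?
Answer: -27274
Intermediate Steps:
x(d) = 1 + d (x(d) = d - 1*(-1) = d + 1 = 1 + d)
U(S) = 3 - S
I(M) = -163/M
-27437 + I(U(x(3))) = -27437 - 163/(3 - (1 + 3)) = -27437 - 163/(3 - 1*4) = -27437 - 163/(3 - 4) = -27437 - 163/(-1) = -27437 - 163*(-1) = -27437 + 163 = -27274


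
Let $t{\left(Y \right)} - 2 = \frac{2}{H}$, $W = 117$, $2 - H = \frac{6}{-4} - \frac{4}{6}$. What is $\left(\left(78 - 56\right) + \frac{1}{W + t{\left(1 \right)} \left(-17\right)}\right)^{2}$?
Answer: $\frac{1696368969}{3500641} \approx 484.59$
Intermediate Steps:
$H = \frac{25}{6}$ ($H = 2 - \left(\frac{6}{-4} - \frac{4}{6}\right) = 2 - \left(6 \left(- \frac{1}{4}\right) - \frac{2}{3}\right) = 2 - \left(- \frac{3}{2} - \frac{2}{3}\right) = 2 - - \frac{13}{6} = 2 + \frac{13}{6} = \frac{25}{6} \approx 4.1667$)
$t{\left(Y \right)} = \frac{62}{25}$ ($t{\left(Y \right)} = 2 + \frac{2}{\frac{25}{6}} = 2 + 2 \cdot \frac{6}{25} = 2 + \frac{12}{25} = \frac{62}{25}$)
$\left(\left(78 - 56\right) + \frac{1}{W + t{\left(1 \right)} \left(-17\right)}\right)^{2} = \left(\left(78 - 56\right) + \frac{1}{117 + \frac{62}{25} \left(-17\right)}\right)^{2} = \left(\left(78 - 56\right) + \frac{1}{117 - \frac{1054}{25}}\right)^{2} = \left(22 + \frac{1}{\frac{1871}{25}}\right)^{2} = \left(22 + \frac{25}{1871}\right)^{2} = \left(\frac{41187}{1871}\right)^{2} = \frac{1696368969}{3500641}$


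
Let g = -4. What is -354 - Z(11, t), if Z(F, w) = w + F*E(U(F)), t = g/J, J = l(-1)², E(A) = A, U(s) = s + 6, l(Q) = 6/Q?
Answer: -4868/9 ≈ -540.89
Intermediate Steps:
U(s) = 6 + s
J = 36 (J = (6/(-1))² = (6*(-1))² = (-6)² = 36)
t = -⅑ (t = -4/36 = -4*1/36 = -⅑ ≈ -0.11111)
Z(F, w) = w + F*(6 + F)
-354 - Z(11, t) = -354 - (-⅑ + 11*(6 + 11)) = -354 - (-⅑ + 11*17) = -354 - (-⅑ + 187) = -354 - 1*1682/9 = -354 - 1682/9 = -4868/9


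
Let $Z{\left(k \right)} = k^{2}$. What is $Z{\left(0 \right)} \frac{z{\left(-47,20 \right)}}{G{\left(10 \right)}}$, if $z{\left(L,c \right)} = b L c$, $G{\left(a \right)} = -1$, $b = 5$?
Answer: $0$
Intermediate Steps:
$z{\left(L,c \right)} = 5 L c$
$Z{\left(0 \right)} \frac{z{\left(-47,20 \right)}}{G{\left(10 \right)}} = 0^{2} \frac{5 \left(-47\right) 20}{-1} = 0 \left(\left(-4700\right) \left(-1\right)\right) = 0 \cdot 4700 = 0$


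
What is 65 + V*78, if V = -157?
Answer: -12181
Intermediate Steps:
65 + V*78 = 65 - 157*78 = 65 - 12246 = -12181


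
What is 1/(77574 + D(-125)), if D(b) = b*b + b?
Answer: 1/93074 ≈ 1.0744e-5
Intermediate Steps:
D(b) = b + b**2 (D(b) = b**2 + b = b + b**2)
1/(77574 + D(-125)) = 1/(77574 - 125*(1 - 125)) = 1/(77574 - 125*(-124)) = 1/(77574 + 15500) = 1/93074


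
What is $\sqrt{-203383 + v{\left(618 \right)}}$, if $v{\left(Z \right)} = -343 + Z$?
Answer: $2 i \sqrt{50777} \approx 450.67 i$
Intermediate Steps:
$\sqrt{-203383 + v{\left(618 \right)}} = \sqrt{-203383 + \left(-343 + 618\right)} = \sqrt{-203383 + 275} = \sqrt{-203108} = 2 i \sqrt{50777}$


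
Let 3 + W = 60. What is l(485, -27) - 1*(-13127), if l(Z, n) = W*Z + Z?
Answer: 41257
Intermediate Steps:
W = 57 (W = -3 + 60 = 57)
l(Z, n) = 58*Z (l(Z, n) = 57*Z + Z = 58*Z)
l(485, -27) - 1*(-13127) = 58*485 - 1*(-13127) = 28130 + 13127 = 41257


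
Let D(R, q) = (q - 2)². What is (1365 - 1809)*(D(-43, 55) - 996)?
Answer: -804972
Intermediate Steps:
D(R, q) = (-2 + q)²
(1365 - 1809)*(D(-43, 55) - 996) = (1365 - 1809)*((-2 + 55)² - 996) = -444*(53² - 996) = -444*(2809 - 996) = -444*1813 = -804972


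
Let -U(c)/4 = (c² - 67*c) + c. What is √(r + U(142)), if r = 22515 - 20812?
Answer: I*√41465 ≈ 203.63*I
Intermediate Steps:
r = 1703
U(c) = -4*c² + 264*c (U(c) = -4*((c² - 67*c) + c) = -4*(c² - 66*c) = -4*c² + 264*c)
√(r + U(142)) = √(1703 + 4*142*(66 - 1*142)) = √(1703 + 4*142*(66 - 142)) = √(1703 + 4*142*(-76)) = √(1703 - 43168) = √(-41465) = I*√41465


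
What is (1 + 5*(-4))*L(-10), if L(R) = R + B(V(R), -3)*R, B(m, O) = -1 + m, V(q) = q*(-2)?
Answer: 3800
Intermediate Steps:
V(q) = -2*q
L(R) = R + R*(-1 - 2*R) (L(R) = R + (-1 - 2*R)*R = R + R*(-1 - 2*R))
(1 + 5*(-4))*L(-10) = (1 + 5*(-4))*(-2*(-10)²) = (1 - 20)*(-2*100) = -19*(-200) = 3800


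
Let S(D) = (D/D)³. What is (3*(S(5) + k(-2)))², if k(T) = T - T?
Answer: 9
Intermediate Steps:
k(T) = 0
S(D) = 1 (S(D) = 1³ = 1)
(3*(S(5) + k(-2)))² = (3*(1 + 0))² = (3*1)² = 3² = 9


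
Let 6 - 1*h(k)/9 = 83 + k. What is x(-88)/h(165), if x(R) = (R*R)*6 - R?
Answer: -2116/99 ≈ -21.374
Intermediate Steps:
h(k) = -693 - 9*k (h(k) = 54 - 9*(83 + k) = 54 + (-747 - 9*k) = -693 - 9*k)
x(R) = -R + 6*R² (x(R) = R²*6 - R = 6*R² - R = -R + 6*R²)
x(-88)/h(165) = (-88*(-1 + 6*(-88)))/(-693 - 9*165) = (-88*(-1 - 528))/(-693 - 1485) = -88*(-529)/(-2178) = 46552*(-1/2178) = -2116/99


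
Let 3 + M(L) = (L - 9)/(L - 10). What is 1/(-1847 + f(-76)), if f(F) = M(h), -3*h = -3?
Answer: -9/16642 ≈ -0.00054080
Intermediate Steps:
h = 1 (h = -⅓*(-3) = 1)
M(L) = -3 + (-9 + L)/(-10 + L) (M(L) = -3 + (L - 9)/(L - 10) = -3 + (-9 + L)/(-10 + L))
f(F) = -19/9 (f(F) = (21 - 2*1)/(-10 + 1) = (21 - 2)/(-9) = -⅑*19 = -19/9)
1/(-1847 + f(-76)) = 1/(-1847 - 19/9) = 1/(-16642/9) = -9/16642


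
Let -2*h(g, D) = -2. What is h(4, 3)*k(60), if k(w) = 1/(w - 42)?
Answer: 1/18 ≈ 0.055556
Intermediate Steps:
h(g, D) = 1 (h(g, D) = -½*(-2) = 1)
k(w) = 1/(-42 + w)
h(4, 3)*k(60) = 1/(-42 + 60) = 1/18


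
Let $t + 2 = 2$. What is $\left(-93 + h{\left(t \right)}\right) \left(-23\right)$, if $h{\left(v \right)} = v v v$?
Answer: $2139$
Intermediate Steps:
$t = 0$ ($t = -2 + 2 = 0$)
$h{\left(v \right)} = v^{3}$ ($h{\left(v \right)} = v v^{2} = v^{3}$)
$\left(-93 + h{\left(t \right)}\right) \left(-23\right) = \left(-93 + 0^{3}\right) \left(-23\right) = \left(-93 + 0\right) \left(-23\right) = \left(-93\right) \left(-23\right) = 2139$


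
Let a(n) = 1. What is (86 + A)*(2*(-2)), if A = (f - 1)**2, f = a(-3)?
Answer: -344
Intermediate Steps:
f = 1
A = 0 (A = (1 - 1)**2 = 0**2 = 0)
(86 + A)*(2*(-2)) = (86 + 0)*(2*(-2)) = 86*(-4) = -344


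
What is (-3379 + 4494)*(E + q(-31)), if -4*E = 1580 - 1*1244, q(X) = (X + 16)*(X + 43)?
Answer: -294360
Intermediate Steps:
q(X) = (16 + X)*(43 + X)
E = -84 (E = -(1580 - 1*1244)/4 = -(1580 - 1244)/4 = -¼*336 = -84)
(-3379 + 4494)*(E + q(-31)) = (-3379 + 4494)*(-84 + (688 + (-31)² + 59*(-31))) = 1115*(-84 + (688 + 961 - 1829)) = 1115*(-84 - 180) = 1115*(-264) = -294360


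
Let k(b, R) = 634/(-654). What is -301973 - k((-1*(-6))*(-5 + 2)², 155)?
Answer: -98744854/327 ≈ -3.0197e+5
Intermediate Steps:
k(b, R) = -317/327 (k(b, R) = 634*(-1/654) = -317/327)
-301973 - k((-1*(-6))*(-5 + 2)², 155) = -301973 - 1*(-317/327) = -301973 + 317/327 = -98744854/327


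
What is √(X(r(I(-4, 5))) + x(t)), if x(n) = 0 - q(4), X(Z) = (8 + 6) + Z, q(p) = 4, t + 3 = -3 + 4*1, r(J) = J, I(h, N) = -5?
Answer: √5 ≈ 2.2361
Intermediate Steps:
t = -2 (t = -3 + (-3 + 4*1) = -3 + (-3 + 4) = -3 + 1 = -2)
X(Z) = 14 + Z
x(n) = -4 (x(n) = 0 - 1*4 = 0 - 4 = -4)
√(X(r(I(-4, 5))) + x(t)) = √((14 - 5) - 4) = √(9 - 4) = √5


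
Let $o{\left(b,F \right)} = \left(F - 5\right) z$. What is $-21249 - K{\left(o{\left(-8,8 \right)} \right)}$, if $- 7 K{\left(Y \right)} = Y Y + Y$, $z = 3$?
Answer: $- \frac{148653}{7} \approx -21236.0$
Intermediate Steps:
$o{\left(b,F \right)} = -15 + 3 F$ ($o{\left(b,F \right)} = \left(F - 5\right) 3 = \left(-5 + F\right) 3 = -15 + 3 F$)
$K{\left(Y \right)} = - \frac{Y}{7} - \frac{Y^{2}}{7}$ ($K{\left(Y \right)} = - \frac{Y Y + Y}{7} = - \frac{Y^{2} + Y}{7} = - \frac{Y + Y^{2}}{7} = - \frac{Y}{7} - \frac{Y^{2}}{7}$)
$-21249 - K{\left(o{\left(-8,8 \right)} \right)} = -21249 - - \frac{\left(-15 + 3 \cdot 8\right) \left(1 + \left(-15 + 3 \cdot 8\right)\right)}{7} = -21249 - - \frac{\left(-15 + 24\right) \left(1 + \left(-15 + 24\right)\right)}{7} = -21249 - \left(- \frac{1}{7}\right) 9 \left(1 + 9\right) = -21249 - \left(- \frac{1}{7}\right) 9 \cdot 10 = -21249 - - \frac{90}{7} = -21249 + \frac{90}{7} = - \frac{148653}{7}$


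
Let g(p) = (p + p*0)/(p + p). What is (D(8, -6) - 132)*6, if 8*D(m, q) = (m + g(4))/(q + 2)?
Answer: -25395/32 ≈ -793.59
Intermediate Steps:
g(p) = 1/2 (g(p) = (p + 0)/((2*p)) = p*(1/(2*p)) = 1/2)
D(m, q) = (1/2 + m)/(8*(2 + q)) (D(m, q) = ((m + 1/2)/(q + 2))/8 = ((1/2 + m)/(2 + q))/8 = (1/2 + m)/(8*(2 + q)))
(D(8, -6) - 132)*6 = ((1 + 2*8)/(16*(2 - 6)) - 132)*6 = ((1/16)*(1 + 16)/(-4) - 132)*6 = ((1/16)*(-1/4)*17 - 132)*6 = (-17/64 - 132)*6 = -8465/64*6 = -25395/32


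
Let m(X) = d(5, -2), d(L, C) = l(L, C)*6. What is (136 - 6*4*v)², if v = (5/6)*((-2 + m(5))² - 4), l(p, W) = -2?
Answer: 13719616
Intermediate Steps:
d(L, C) = -12 (d(L, C) = -2*6 = -12)
m(X) = -12
v = 160 (v = (5/6)*((-2 - 12)² - 4) = (5*(⅙))*((-14)² - 4) = 5*(196 - 4)/6 = (⅚)*192 = 160)
(136 - 6*4*v)² = (136 - 6*4*160)² = (136 - 24*160)² = (136 - 1*3840)² = (136 - 3840)² = (-3704)² = 13719616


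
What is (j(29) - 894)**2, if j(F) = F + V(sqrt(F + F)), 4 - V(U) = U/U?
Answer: 743044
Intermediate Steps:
V(U) = 3 (V(U) = 4 - U/U = 4 - 1*1 = 4 - 1 = 3)
j(F) = 3 + F (j(F) = F + 3 = 3 + F)
(j(29) - 894)**2 = ((3 + 29) - 894)**2 = (32 - 894)**2 = (-862)**2 = 743044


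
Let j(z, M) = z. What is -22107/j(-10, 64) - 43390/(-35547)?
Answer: 786271429/355470 ≈ 2211.9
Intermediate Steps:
-22107/j(-10, 64) - 43390/(-35547) = -22107/(-10) - 43390/(-35547) = -22107*(-⅒) - 43390*(-1/35547) = 22107/10 + 43390/35547 = 786271429/355470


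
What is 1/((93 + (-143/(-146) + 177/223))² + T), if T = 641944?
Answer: 1060023364/689996720020241 ≈ 1.5363e-6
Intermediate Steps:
1/((93 + (-143/(-146) + 177/223))² + T) = 1/((93 + (-143/(-146) + 177/223))² + 641944) = 1/((93 + (-143*(-1/146) + 177*(1/223)))² + 641944) = 1/((93 + (143/146 + 177/223))² + 641944) = 1/((93 + 57731/32558)² + 641944) = 1/((3085625/32558)² + 641944) = 1/(9521081640625/1060023364 + 641944) = 1/(689996720020241/1060023364) = 1060023364/689996720020241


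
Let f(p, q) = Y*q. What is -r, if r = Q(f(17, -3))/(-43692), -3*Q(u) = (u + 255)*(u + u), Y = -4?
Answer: -178/3641 ≈ -0.048888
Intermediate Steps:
f(p, q) = -4*q
Q(u) = -2*u*(255 + u)/3 (Q(u) = -(u + 255)*(u + u)/3 = -(255 + u)*2*u/3 = -2*u*(255 + u)/3)
r = 178/3641 (r = -2*(-4*(-3))*(255 - 4*(-3))/3/(-43692) = -⅔*12*(255 + 12)*(-1/43692) = -⅔*12*267*(-1/43692) = -2136*(-1/43692) = 178/3641 ≈ 0.048888)
-r = -1*178/3641 = -178/3641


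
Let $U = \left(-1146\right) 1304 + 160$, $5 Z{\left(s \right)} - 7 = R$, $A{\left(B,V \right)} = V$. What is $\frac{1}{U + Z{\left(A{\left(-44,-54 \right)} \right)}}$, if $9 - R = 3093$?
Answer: $- \frac{5}{7474197} \approx -6.6897 \cdot 10^{-7}$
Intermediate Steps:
$R = -3084$ ($R = 9 - 3093 = -3084$)
$Z{\left(s \right)} = - \frac{3077}{5}$ ($Z{\left(s \right)} = \frac{7}{5} + \frac{1}{5} \left(-3084\right) = \frac{7}{5} - \frac{3084}{5} = - \frac{3077}{5}$)
$U = -1494224$ ($U = -1494384 + 160 = -1494224$)
$\frac{1}{U + Z{\left(A{\left(-44,-54 \right)} \right)}} = \frac{1}{-1494224 - \frac{3077}{5}} = \frac{1}{- \frac{7474197}{5}} = - \frac{5}{7474197}$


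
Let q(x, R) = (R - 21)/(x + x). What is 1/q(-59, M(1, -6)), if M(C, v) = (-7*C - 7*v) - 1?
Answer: -118/13 ≈ -9.0769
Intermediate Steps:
M(C, v) = -1 - 7*C - 7*v
q(x, R) = (-21 + R)/(2*x) (q(x, R) = (-21 + R)/((2*x)) = (-21 + R)*(1/(2*x)) = (-21 + R)/(2*x))
1/q(-59, M(1, -6)) = 1/((½)*(-21 + (-1 - 7*1 - 7*(-6)))/(-59)) = 1/((½)*(-1/59)*(-21 + (-1 - 7 + 42))) = 1/((½)*(-1/59)*(-21 + 34)) = 1/((½)*(-1/59)*13) = 1/(-13/118) = -118/13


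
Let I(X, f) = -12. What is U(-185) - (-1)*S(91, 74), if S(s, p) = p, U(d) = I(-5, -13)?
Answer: 62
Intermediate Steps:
U(d) = -12
U(-185) - (-1)*S(91, 74) = -12 - (-1)*74 = -12 - 1*(-74) = -12 + 74 = 62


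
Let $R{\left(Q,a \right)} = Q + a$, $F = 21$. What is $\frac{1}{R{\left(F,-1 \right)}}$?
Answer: $\frac{1}{20} \approx 0.05$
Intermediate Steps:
$\frac{1}{R{\left(F,-1 \right)}} = \frac{1}{21 - 1} = \frac{1}{20}$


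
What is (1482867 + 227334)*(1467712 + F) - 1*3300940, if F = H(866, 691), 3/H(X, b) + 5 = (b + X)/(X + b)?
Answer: 10040311786085/4 ≈ 2.5101e+12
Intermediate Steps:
H(X, b) = -3/4 (H(X, b) = 3/(-5 + (b + X)/(X + b)) = 3/(-5 + (X + b)/(X + b)) = 3/(-5 + 1) = 3/(-4) = 3*(-1/4) = -3/4)
F = -3/4 ≈ -0.75000
(1482867 + 227334)*(1467712 + F) - 1*3300940 = (1482867 + 227334)*(1467712 - 3/4) - 1*3300940 = 1710201*(5870845/4) - 3300940 = 10040324989845/4 - 3300940 = 10040311786085/4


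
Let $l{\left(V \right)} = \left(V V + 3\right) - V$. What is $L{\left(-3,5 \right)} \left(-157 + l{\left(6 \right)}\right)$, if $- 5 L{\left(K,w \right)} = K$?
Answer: $- \frac{372}{5} \approx -74.4$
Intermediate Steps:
$L{\left(K,w \right)} = - \frac{K}{5}$
$l{\left(V \right)} = 3 + V^{2} - V$ ($l{\left(V \right)} = \left(V^{2} + 3\right) - V = \left(3 + V^{2}\right) - V = 3 + V^{2} - V$)
$L{\left(-3,5 \right)} \left(-157 + l{\left(6 \right)}\right) = \left(- \frac{1}{5}\right) \left(-3\right) \left(-157 + \left(3 + 6^{2} - 6\right)\right) = \frac{3 \left(-157 + \left(3 + 36 - 6\right)\right)}{5} = \frac{3 \left(-157 + 33\right)}{5} = \frac{3}{5} \left(-124\right) = - \frac{372}{5}$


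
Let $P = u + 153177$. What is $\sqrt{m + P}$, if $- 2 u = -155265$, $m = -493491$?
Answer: $\frac{i \sqrt{1050726}}{2} \approx 512.52 i$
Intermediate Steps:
$u = \frac{155265}{2}$ ($u = \left(- \frac{1}{2}\right) \left(-155265\right) = \frac{155265}{2} \approx 77633.0$)
$P = \frac{461619}{2}$ ($P = \frac{155265}{2} + 153177 = \frac{461619}{2} \approx 2.3081 \cdot 10^{5}$)
$\sqrt{m + P} = \sqrt{-493491 + \frac{461619}{2}} = \sqrt{- \frac{525363}{2}} = \frac{i \sqrt{1050726}}{2}$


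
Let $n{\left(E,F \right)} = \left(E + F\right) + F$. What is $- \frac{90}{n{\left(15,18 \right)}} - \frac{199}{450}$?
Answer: $- \frac{16883}{7650} \approx -2.2069$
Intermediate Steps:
$n{\left(E,F \right)} = E + 2 F$
$- \frac{90}{n{\left(15,18 \right)}} - \frac{199}{450} = - \frac{90}{15 + 2 \cdot 18} - \frac{199}{450} = - \frac{90}{15 + 36} - \frac{199}{450} = - \frac{90}{51} - \frac{199}{450} = \left(-90\right) \frac{1}{51} - \frac{199}{450} = - \frac{30}{17} - \frac{199}{450} = - \frac{16883}{7650}$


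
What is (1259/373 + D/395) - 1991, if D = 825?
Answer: -58507791/29467 ≈ -1985.5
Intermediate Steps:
(1259/373 + D/395) - 1991 = (1259/373 + 825/395) - 1991 = (1259*(1/373) + 825*(1/395)) - 1991 = (1259/373 + 165/79) - 1991 = 161006/29467 - 1991 = -58507791/29467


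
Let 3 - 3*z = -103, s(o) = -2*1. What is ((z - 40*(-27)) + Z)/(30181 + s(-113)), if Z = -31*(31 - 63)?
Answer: 6322/90537 ≈ 0.069828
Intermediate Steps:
s(o) = -2
z = 106/3 (z = 1 - ⅓*(-103) = 1 + 103/3 = 106/3 ≈ 35.333)
Z = 992 (Z = -31*(-32) = 992)
((z - 40*(-27)) + Z)/(30181 + s(-113)) = ((106/3 - 40*(-27)) + 992)/(30181 - 2) = ((106/3 + 1080) + 992)/30179 = (3346/3 + 992)*(1/30179) = (6322/3)*(1/30179) = 6322/90537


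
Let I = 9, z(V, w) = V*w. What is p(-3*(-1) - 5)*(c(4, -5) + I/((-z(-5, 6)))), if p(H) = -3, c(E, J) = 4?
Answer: -129/10 ≈ -12.900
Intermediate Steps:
p(-3*(-1) - 5)*(c(4, -5) + I/((-z(-5, 6)))) = -3*(4 + 9/((-(-5)*6))) = -3*(4 + 9/((-1*(-30)))) = -3*(4 + 9/30) = -3*(4 + 9*(1/30)) = -3*(4 + 3/10) = -3*43/10 = -129/10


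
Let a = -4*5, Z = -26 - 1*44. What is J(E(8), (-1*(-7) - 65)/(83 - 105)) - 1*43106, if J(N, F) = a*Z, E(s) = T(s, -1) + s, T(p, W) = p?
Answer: -41706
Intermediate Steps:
Z = -70 (Z = -26 - 44 = -70)
E(s) = 2*s (E(s) = s + s = 2*s)
a = -20
J(N, F) = 1400 (J(N, F) = -20*(-70) = 1400)
J(E(8), (-1*(-7) - 65)/(83 - 105)) - 1*43106 = 1400 - 1*43106 = 1400 - 43106 = -41706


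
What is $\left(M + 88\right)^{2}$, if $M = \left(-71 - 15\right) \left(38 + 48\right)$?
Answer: $53406864$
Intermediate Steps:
$M = -7396$ ($M = \left(-86\right) 86 = -7396$)
$\left(M + 88\right)^{2} = \left(-7396 + 88\right)^{2} = \left(-7308\right)^{2} = 53406864$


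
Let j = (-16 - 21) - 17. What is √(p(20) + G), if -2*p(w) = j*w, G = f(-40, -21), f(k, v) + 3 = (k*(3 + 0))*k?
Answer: 3*√593 ≈ 73.055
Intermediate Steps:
f(k, v) = -3 + 3*k² (f(k, v) = -3 + (k*(3 + 0))*k = -3 + (k*3)*k = -3 + (3*k)*k = -3 + 3*k²)
G = 4797 (G = -3 + 3*(-40)² = -3 + 3*1600 = -3 + 4800 = 4797)
j = -54 (j = -37 - 17 = -54)
p(w) = 27*w (p(w) = -(-27)*w = 27*w)
√(p(20) + G) = √(27*20 + 4797) = √(540 + 4797) = √5337 = 3*√593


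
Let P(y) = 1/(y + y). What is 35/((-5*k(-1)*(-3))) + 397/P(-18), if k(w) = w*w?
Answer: -42869/3 ≈ -14290.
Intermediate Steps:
k(w) = w**2
P(y) = 1/(2*y)
35/((-5*k(-1)*(-3))) + 397/P(-18) = 35/((-5*(-1)**2*(-3))) + 397/(((1/2)/(-18))) = 35/((-5*1*(-3))) + 397/(((1/2)*(-1/18))) = 35/((-5*(-3))) + 397/(-1/36) = 35/15 + 397*(-36) = 35*(1/15) - 14292 = 7/3 - 14292 = -42869/3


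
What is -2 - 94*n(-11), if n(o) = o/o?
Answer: -96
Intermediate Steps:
n(o) = 1
-2 - 94*n(-11) = -2 - 94*1 = -2 - 94 = -96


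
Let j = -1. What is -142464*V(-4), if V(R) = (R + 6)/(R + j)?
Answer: 284928/5 ≈ 56986.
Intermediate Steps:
V(R) = (6 + R)/(-1 + R) (V(R) = (R + 6)/(R - 1) = (6 + R)/(-1 + R))
-142464*V(-4) = -142464*(6 - 4)/(-1 - 4) = -142464*2/(-5) = -(-142464)*2/5 = -142464*(-⅖) = 284928/5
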